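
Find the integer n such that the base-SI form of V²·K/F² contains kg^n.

4

V = W/A (potential = power per current),
    = kg·m²·s⁻³·A⁻¹.
So V² = kg²·m⁴·s⁻⁶·A⁻².
F = C/V (capacitance = charge per voltage),
    = A·s/(kg·m²·s⁻³·A⁻¹) (substituting C and V),
    = kg⁻¹·m⁻²·s⁴·A².
So F⁻² = kg²·m⁴·s⁻⁸·A⁻⁴.
Combining: V²·F⁻²·K = (kg²·m⁴·s⁻⁶·A⁻²) · (kg²·m⁴·s⁻⁸·A⁻⁴) · K = kg⁴·m⁸·s⁻¹⁴·A⁻⁶·K.
The exponent of kg is 4.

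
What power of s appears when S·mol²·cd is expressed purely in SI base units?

3

S = 1/Ω (conductance is reciprocal resistance),
    = kg⁻¹·m⁻²·s³·A².
Combining: S·mol²·cd = (kg⁻¹·m⁻²·s³·A²) · mol² · cd = kg⁻¹·m⁻²·s³·A²·mol²·cd.
The exponent of s is 3.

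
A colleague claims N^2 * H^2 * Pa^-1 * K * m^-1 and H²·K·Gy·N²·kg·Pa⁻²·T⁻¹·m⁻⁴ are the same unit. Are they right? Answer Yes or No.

No

Left side:
  N = kg·m·s⁻².
  So N² = kg²·m²·s⁻⁴.
  H = kg·m²·s⁻²·A⁻².
  So H² = kg²·m⁴·s⁻⁴·A⁻⁴.
  Pa = kg·m⁻¹·s⁻².
  So Pa⁻¹ = kg⁻¹·m·s².
  Combining: N²·H²·Pa⁻¹·K·m⁻¹ = (kg²·m²·s⁻⁴) · (kg²·m⁴·s⁻⁴·A⁻⁴) · (kg⁻¹·m·s²) · K · m⁻¹ = kg³·m⁶·s⁻⁶·A⁻⁴·K.
Right side:
  H = kg·m²·s⁻²·A⁻².
  So H² = kg²·m⁴·s⁻⁴·A⁻⁴.
  Gy = m²·s⁻².
  N = kg·m·s⁻².
  So N² = kg²·m²·s⁻⁴.
  Pa = kg·m⁻¹·s⁻².
  So Pa⁻² = kg⁻²·m²·s⁴.
  T = kg·s⁻²·A⁻¹.
  So T⁻¹ = kg⁻¹·s²·A.
  Combining: H²·K·Gy·N²·kg·Pa⁻²·T⁻¹·m⁻⁴ = (kg²·m⁴·s⁻⁴·A⁻⁴) · K · (m²·s⁻²) · (kg²·m²·s⁻⁴) · kg · (kg⁻²·m²·s⁴) · (kg⁻¹·s²·A) · m⁻⁴ = kg²·m⁶·s⁻⁴·A⁻³·K.
Left is kg³·m⁶·s⁻⁶·A⁻⁴·K; right is kg²·m⁶·s⁻⁴·A⁻³·K — different.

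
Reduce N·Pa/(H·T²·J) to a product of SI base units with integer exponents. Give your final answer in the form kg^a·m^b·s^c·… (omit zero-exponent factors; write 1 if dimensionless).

H = kg·m²·s⁻²·A⁻².
So H⁻¹ = kg⁻¹·m⁻²·s²·A².
T = kg·s⁻²·A⁻¹.
So T⁻² = kg⁻²·s⁴·A².
J = kg·m²·s⁻².
So J⁻¹ = kg⁻¹·m⁻²·s².
N = kg·m·s⁻².
Pa = kg·m⁻¹·s⁻².
Combining: H⁻¹·T⁻²·J⁻¹·N·Pa = (kg⁻¹·m⁻²·s²·A²) · (kg⁻²·s⁴·A²) · (kg⁻¹·m⁻²·s²) · (kg·m·s⁻²) · (kg·m⁻¹·s⁻²) = kg⁻²·m⁻⁴·s⁴·A⁴.

kg⁻²·m⁻⁴·s⁴·A⁴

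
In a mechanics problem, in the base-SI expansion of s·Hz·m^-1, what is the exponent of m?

Hz = 1/s = s⁻¹ (frequency is cycles per second).
Combining: s·Hz·m⁻¹ = s · s⁻¹ · m⁻¹ = m⁻¹.
The exponent of m is -1.

-1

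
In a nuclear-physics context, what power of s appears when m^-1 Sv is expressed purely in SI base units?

Sv = m²·s⁻².
Combining: m⁻¹·Sv = m⁻¹ · (m²·s⁻²) = m·s⁻².
The exponent of s is -2.

-2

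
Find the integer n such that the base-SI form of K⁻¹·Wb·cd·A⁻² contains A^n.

Wb = kg·m²·s⁻²·A⁻¹.
Combining: K⁻¹·Wb·cd·A⁻² = K⁻¹ · (kg·m²·s⁻²·A⁻¹) · cd · A⁻² = kg·m²·s⁻²·A⁻³·K⁻¹·cd.
The exponent of A is -3.

-3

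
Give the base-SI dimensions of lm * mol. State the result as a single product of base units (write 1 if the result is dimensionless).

mol·cd

lm = cd·sr = cd (luminous flux; sr is dimensionless).
Combining: lm·mol = cd · mol = mol·cd.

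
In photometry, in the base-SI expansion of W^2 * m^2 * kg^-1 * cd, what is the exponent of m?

W = J/s (power = energy per time),
    = kg·m²·s⁻³.
So W² = kg²·m⁴·s⁻⁶.
Combining: W²·m²·kg⁻¹·cd = (kg²·m⁴·s⁻⁶) · m² · kg⁻¹ · cd = kg·m⁶·s⁻⁶·cd.
The exponent of m is 6.

6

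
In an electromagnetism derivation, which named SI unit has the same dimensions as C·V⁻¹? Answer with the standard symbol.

F

C = s·A.
V = kg·m²·s⁻³·A⁻¹.
So V⁻¹ = kg⁻¹·m⁻²·s³·A.
Combining: C·V⁻¹ = (s·A) · (kg⁻¹·m⁻²·s³·A) = kg⁻¹·m⁻²·s⁴·A².
kg⁻¹·m⁻²·s⁴·A² is the base-SI form of the farad.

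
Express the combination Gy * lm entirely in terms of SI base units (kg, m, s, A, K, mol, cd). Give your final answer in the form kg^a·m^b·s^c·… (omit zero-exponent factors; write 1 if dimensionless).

Gy = m²·s⁻².
lm = cd.
Combining: Gy·lm = (m²·s⁻²) · cd = m²·s⁻²·cd.

m²·s⁻²·cd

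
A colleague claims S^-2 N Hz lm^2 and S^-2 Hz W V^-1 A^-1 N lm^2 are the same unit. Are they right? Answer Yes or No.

Yes

Left side:
  S = kg⁻¹·m⁻²·s³·A².
  So S⁻² = kg²·m⁴·s⁻⁶·A⁻⁴.
  N = kg·m·s⁻².
  Hz = s⁻¹.
  lm = cd.
  So lm² = cd².
  Combining: S⁻²·N·Hz·lm² = (kg²·m⁴·s⁻⁶·A⁻⁴) · (kg·m·s⁻²) · s⁻¹ · cd² = kg³·m⁵·s⁻⁹·A⁻⁴·cd².
Right side:
  S = 1/Ω (conductance is reciprocal resistance),
      = kg⁻¹·m⁻²·s³·A².
  So S⁻² = kg²·m⁴·s⁻⁶·A⁻⁴.
  Hz = 1/s = s⁻¹ (frequency is cycles per second).
  W = J/s (power = energy per time),
      = kg·m²·s⁻³.
  V = W/A (potential = power per current),
      = kg·m²·s⁻³·A⁻¹.
  So V⁻¹ = kg⁻¹·m⁻²·s³·A.
  N = kg·m/s² = kg·m·s⁻² (force = mass × acceleration).
  lm = cd·sr = cd (luminous flux; sr is dimensionless).
  So lm² = cd².
  Combining: S⁻²·Hz·W·V⁻¹·A⁻¹·N·lm² = (kg²·m⁴·s⁻⁶·A⁻⁴) · s⁻¹ · (kg·m²·s⁻³) · (kg⁻¹·m⁻²·s³·A) · A⁻¹ · (kg·m·s⁻²) · cd² = kg³·m⁵·s⁻⁹·A⁻⁴·cd².
Both reduce to kg³·m⁵·s⁻⁹·A⁻⁴·cd².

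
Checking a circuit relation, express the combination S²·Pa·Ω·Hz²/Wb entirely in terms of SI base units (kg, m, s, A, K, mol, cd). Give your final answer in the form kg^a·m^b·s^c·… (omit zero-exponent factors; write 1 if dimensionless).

kg⁻¹·m⁻⁵·s·A³

Wb = V·s (flux: a volt is a weber per second),
    = kg·m²·s⁻²·A⁻¹.
So Wb⁻¹ = kg⁻¹·m⁻²·s²·A.
S = 1/Ω (conductance is reciprocal resistance),
    = kg⁻¹·m⁻²·s³·A².
So S² = kg⁻²·m⁻⁴·s⁶·A⁴.
Pa = N/m² (pressure = force per area),
    = kg·m⁻¹·s⁻².
Ω = V/A (resistance = voltage per current),
    = kg·m²·s⁻³·A⁻².
Hz = 1/s = s⁻¹ (frequency is cycles per second).
So Hz² = s⁻².
Combining: Wb⁻¹·S²·Pa·Ω·Hz² = (kg⁻¹·m⁻²·s²·A) · (kg⁻²·m⁻⁴·s⁶·A⁴) · (kg·m⁻¹·s⁻²) · (kg·m²·s⁻³·A⁻²) · s⁻² = kg⁻¹·m⁻⁵·s·A³.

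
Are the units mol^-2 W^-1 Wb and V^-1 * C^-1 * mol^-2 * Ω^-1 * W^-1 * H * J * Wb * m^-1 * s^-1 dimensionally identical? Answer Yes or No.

Left side:
  W = J/s (power = energy per time),
      = kg·m²·s⁻³.
  So W⁻¹ = kg⁻¹·m⁻²·s³.
  Wb = V·s (flux: a volt is a weber per second),
      = kg·m²·s⁻²·A⁻¹.
  Combining: mol⁻²·W⁻¹·Wb = mol⁻² · (kg⁻¹·m⁻²·s³) · (kg·m²·s⁻²·A⁻¹) = s·A⁻¹·mol⁻².
Right side:
  V = W/A (potential = power per current),
      = kg·m²·s⁻³·A⁻¹.
  So V⁻¹ = kg⁻¹·m⁻²·s³·A.
  C = A·s = s·A (charge = current × time).
  So C⁻¹ = s⁻¹·A⁻¹.
  Ω = V/A (resistance = voltage per current),
      = kg·m²·s⁻³·A⁻².
  So Ω⁻¹ = kg⁻¹·m⁻²·s³·A².
  W = J/s (power = energy per time),
      = kg·m²·s⁻³.
  So W⁻¹ = kg⁻¹·m⁻²·s³.
  H = Wb/A (inductance = flux per current),
      = kg·m²·s⁻²·A⁻².
  J = N·m (work = force × distance),
      = kg·m²·s⁻².
  Wb = V·s (flux: a volt is a weber per second),
      = kg·m²·s⁻²·A⁻¹.
  Combining: V⁻¹·C⁻¹·mol⁻²·Ω⁻¹·W⁻¹·H·J·Wb·m⁻¹·s⁻¹ = (kg⁻¹·m⁻²·s³·A) · (s⁻¹·A⁻¹) · mol⁻² · (kg⁻¹·m⁻²·s³·A²) · (kg⁻¹·m⁻²·s³) · (kg·m²·s⁻²·A⁻²) · (kg·m²·s⁻²) · (kg·m²·s⁻²·A⁻¹) · m⁻¹ · s⁻¹ = m⁻¹·s·A⁻¹·mol⁻².
Left is s·A⁻¹·mol⁻²; right is m⁻¹·s·A⁻¹·mol⁻² — different.

No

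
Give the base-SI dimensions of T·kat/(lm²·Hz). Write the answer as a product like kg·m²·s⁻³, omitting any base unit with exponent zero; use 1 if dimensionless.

T = Wb/m² (flux density = flux per area),
    = kg·s⁻²·A⁻¹.
lm = cd·sr = cd (luminous flux; sr is dimensionless).
So lm⁻² = cd⁻².
kat = mol/s = s⁻¹·mol (catalytic activity).
Hz = 1/s = s⁻¹ (frequency is cycles per second).
So Hz⁻¹ = s.
Combining: T·lm⁻²·kat·Hz⁻¹ = (kg·s⁻²·A⁻¹) · cd⁻² · (s⁻¹·mol) · s = kg·s⁻²·A⁻¹·mol·cd⁻².

kg·s⁻²·A⁻¹·mol·cd⁻²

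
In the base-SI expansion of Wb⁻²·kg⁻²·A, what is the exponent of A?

3

Wb = V·s (flux: a volt is a weber per second),
    = kg·m²·s⁻²·A⁻¹.
So Wb⁻² = kg⁻²·m⁻⁴·s⁴·A².
Combining: Wb⁻²·kg⁻²·A = (kg⁻²·m⁻⁴·s⁴·A²) · kg⁻² · A = kg⁻⁴·m⁻⁴·s⁴·A³.
The exponent of A is 3.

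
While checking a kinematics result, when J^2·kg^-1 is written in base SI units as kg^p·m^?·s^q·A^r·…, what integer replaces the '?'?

4

J = N·m (work = force × distance),
    = kg·m²·s⁻².
So J² = kg²·m⁴·s⁻⁴.
Combining: J²·kg⁻¹ = (kg²·m⁴·s⁻⁴) · kg⁻¹ = kg·m⁴·s⁻⁴.
The exponent of m is 4.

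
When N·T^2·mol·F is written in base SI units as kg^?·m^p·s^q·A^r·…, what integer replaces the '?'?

2

N = kg·m/s² = kg·m·s⁻² (force = mass × acceleration).
T = Wb/m² (flux density = flux per area),
    = kg·s⁻²·A⁻¹.
So T² = kg²·s⁻⁴·A⁻².
F = C/V (capacitance = charge per voltage),
    = A·s/(kg·m²·s⁻³·A⁻¹) (substituting C and V),
    = kg⁻¹·m⁻²·s⁴·A².
Combining: N·T²·mol·F = (kg·m·s⁻²) · (kg²·s⁻⁴·A⁻²) · mol · (kg⁻¹·m⁻²·s⁴·A²) = kg²·m⁻¹·s⁻²·mol.
The exponent of kg is 2.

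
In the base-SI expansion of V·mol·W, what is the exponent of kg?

V = kg·m²·s⁻³·A⁻¹.
W = kg·m²·s⁻³.
Combining: V·mol·W = (kg·m²·s⁻³·A⁻¹) · mol · (kg·m²·s⁻³) = kg²·m⁴·s⁻⁶·A⁻¹·mol.
The exponent of kg is 2.

2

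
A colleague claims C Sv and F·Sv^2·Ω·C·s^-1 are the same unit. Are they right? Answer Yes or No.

Left side:
  C = s·A.
  Sv = m²·s⁻².
  Combining: C·Sv = (s·A) · (m²·s⁻²) = m²·s⁻¹·A.
Right side:
  F = C/V (capacitance = charge per voltage),
      = A·s/(kg·m²·s⁻³·A⁻¹) (substituting C and V),
      = kg⁻¹·m⁻²·s⁴·A².
  Sv = J/kg (equivalent dose = energy per mass),
      = m²·s⁻².
  So Sv² = m⁴·s⁻⁴.
  Ω = V/A (resistance = voltage per current),
      = kg·m²·s⁻³·A⁻².
  C = A·s = s·A (charge = current × time).
  Combining: F·Sv²·Ω·C·s⁻¹ = (kg⁻¹·m⁻²·s⁴·A²) · (m⁴·s⁻⁴) · (kg·m²·s⁻³·A⁻²) · (s·A) · s⁻¹ = m⁴·s⁻³·A.
Left is m²·s⁻¹·A; right is m⁴·s⁻³·A — different.

No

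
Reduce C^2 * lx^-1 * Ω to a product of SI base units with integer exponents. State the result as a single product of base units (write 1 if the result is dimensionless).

kg·m⁴·s⁻¹·cd⁻¹

C = s·A.
So C² = s²·A².
lx = m⁻²·cd.
So lx⁻¹ = m²·cd⁻¹.
Ω = kg·m²·s⁻³·A⁻².
Combining: C²·lx⁻¹·Ω = (s²·A²) · (m²·cd⁻¹) · (kg·m²·s⁻³·A⁻²) = kg·m⁴·s⁻¹·cd⁻¹.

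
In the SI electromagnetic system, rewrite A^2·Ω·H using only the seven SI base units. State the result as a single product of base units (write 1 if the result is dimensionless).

Ω = kg·m²·s⁻³·A⁻².
H = kg·m²·s⁻²·A⁻².
Combining: A²·Ω·H = A² · (kg·m²·s⁻³·A⁻²) · (kg·m²·s⁻²·A⁻²) = kg²·m⁴·s⁻⁵·A⁻².

kg²·m⁴·s⁻⁵·A⁻²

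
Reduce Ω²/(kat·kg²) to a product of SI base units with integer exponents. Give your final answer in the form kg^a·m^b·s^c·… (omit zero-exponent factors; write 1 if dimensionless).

kat = mol/s = s⁻¹·mol (catalytic activity).
So kat⁻¹ = s·mol⁻¹.
Ω = V/A (resistance = voltage per current),
    = kg·m²·s⁻³·A⁻².
So Ω² = kg²·m⁴·s⁻⁶·A⁻⁴.
Combining: kat⁻¹·Ω²·kg⁻² = (s·mol⁻¹) · (kg²·m⁴·s⁻⁶·A⁻⁴) · kg⁻² = m⁴·s⁻⁵·A⁻⁴·mol⁻¹.

m⁴·s⁻⁵·A⁻⁴·mol⁻¹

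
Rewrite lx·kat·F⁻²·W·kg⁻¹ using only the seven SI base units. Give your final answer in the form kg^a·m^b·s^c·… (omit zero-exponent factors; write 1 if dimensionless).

lx = m⁻²·cd.
kat = s⁻¹·mol.
F = kg⁻¹·m⁻²·s⁴·A².
So F⁻² = kg²·m⁴·s⁻⁸·A⁻⁴.
W = kg·m²·s⁻³.
Combining: lx·kat·F⁻²·W·kg⁻¹ = (m⁻²·cd) · (s⁻¹·mol) · (kg²·m⁴·s⁻⁸·A⁻⁴) · (kg·m²·s⁻³) · kg⁻¹ = kg²·m⁴·s⁻¹²·A⁻⁴·mol·cd.

kg²·m⁴·s⁻¹²·A⁻⁴·mol·cd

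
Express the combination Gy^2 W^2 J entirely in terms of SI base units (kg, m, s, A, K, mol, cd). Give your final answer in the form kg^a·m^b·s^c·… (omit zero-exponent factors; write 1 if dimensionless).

Gy = m²·s⁻².
So Gy² = m⁴·s⁻⁴.
W = kg·m²·s⁻³.
So W² = kg²·m⁴·s⁻⁶.
J = kg·m²·s⁻².
Combining: Gy²·W²·J = (m⁴·s⁻⁴) · (kg²·m⁴·s⁻⁶) · (kg·m²·s⁻²) = kg³·m¹⁰·s⁻¹².

kg³·m¹⁰·s⁻¹²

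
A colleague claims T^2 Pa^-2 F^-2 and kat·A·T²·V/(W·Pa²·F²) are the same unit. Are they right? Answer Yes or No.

Left side:
  T = Wb/m² (flux density = flux per area),
      = kg·s⁻²·A⁻¹.
  So T² = kg²·s⁻⁴·A⁻².
  Pa = N/m² (pressure = force per area),
      = kg·m⁻¹·s⁻².
  So Pa⁻² = kg⁻²·m²·s⁴.
  F = C/V (capacitance = charge per voltage),
      = A·s/(kg·m²·s⁻³·A⁻¹) (substituting C and V),
      = kg⁻¹·m⁻²·s⁴·A².
  So F⁻² = kg²·m⁴·s⁻⁸·A⁻⁴.
  Combining: T²·Pa⁻²·F⁻² = (kg²·s⁻⁴·A⁻²) · (kg⁻²·m²·s⁴) · (kg²·m⁴·s⁻⁸·A⁻⁴) = kg²·m⁶·s⁻⁸·A⁻⁶.
Right side:
  W = kg·m²·s⁻³.
  So W⁻¹ = kg⁻¹·m⁻²·s³.
  Pa = kg·m⁻¹·s⁻².
  So Pa⁻² = kg⁻²·m²·s⁴.
  kat = s⁻¹·mol.
  F = kg⁻¹·m⁻²·s⁴·A².
  So F⁻² = kg²·m⁴·s⁻⁸·A⁻⁴.
  T = kg·s⁻²·A⁻¹.
  So T² = kg²·s⁻⁴·A⁻².
  V = kg·m²·s⁻³·A⁻¹.
  Combining: W⁻¹·Pa⁻²·kat·A·F⁻²·T²·V = (kg⁻¹·m⁻²·s³) · (kg⁻²·m²·s⁴) · (s⁻¹·mol) · A · (kg²·m⁴·s⁻⁸·A⁻⁴) · (kg²·s⁻⁴·A⁻²) · (kg·m²·s⁻³·A⁻¹) = kg²·m⁶·s⁻⁹·A⁻⁶·mol.
Left is kg²·m⁶·s⁻⁸·A⁻⁶; right is kg²·m⁶·s⁻⁹·A⁻⁶·mol — different.

No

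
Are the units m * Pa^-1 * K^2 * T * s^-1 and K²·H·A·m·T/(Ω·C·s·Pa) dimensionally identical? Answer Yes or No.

Left side:
  Pa = kg·m⁻¹·s⁻².
  So Pa⁻¹ = kg⁻¹·m·s².
  T = kg·s⁻²·A⁻¹.
  Combining: m·Pa⁻¹·K²·T·s⁻¹ = m · (kg⁻¹·m·s²) · K² · (kg·s⁻²·A⁻¹) · s⁻¹ = m²·s⁻¹·A⁻¹·K².
Right side:
  Ω = V/A (resistance = voltage per current),
      = kg·m²·s⁻³·A⁻².
  So Ω⁻¹ = kg⁻¹·m⁻²·s³·A².
  C = A·s = s·A (charge = current × time).
  So C⁻¹ = s⁻¹·A⁻¹.
  H = Wb/A (inductance = flux per current),
      = kg·m²·s⁻²·A⁻².
  Pa = N/m² (pressure = force per area),
      = kg·m⁻¹·s⁻².
  So Pa⁻¹ = kg⁻¹·m·s².
  T = Wb/m² (flux density = flux per area),
      = kg·s⁻²·A⁻¹.
  Combining: Ω⁻¹·C⁻¹·s⁻¹·K²·H·A·m·Pa⁻¹·T = (kg⁻¹·m⁻²·s³·A²) · (s⁻¹·A⁻¹) · s⁻¹ · K² · (kg·m²·s⁻²·A⁻²) · A · m · (kg⁻¹·m·s²) · (kg·s⁻²·A⁻¹) = m²·s⁻¹·A⁻¹·K².
Both reduce to m²·s⁻¹·A⁻¹·K².

Yes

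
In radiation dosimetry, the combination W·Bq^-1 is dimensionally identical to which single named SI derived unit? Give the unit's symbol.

W = J/s (power = energy per time),
    = kg·m²·s⁻³.
Bq = 1/s = s⁻¹ (activity is decays per second).
So Bq⁻¹ = s.
Combining: W·Bq⁻¹ = (kg·m²·s⁻³) · s = kg·m²·s⁻².
kg·m²·s⁻² is the base-SI form of the joule.

J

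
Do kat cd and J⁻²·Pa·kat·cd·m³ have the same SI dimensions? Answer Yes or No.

Left side:
  kat = mol/s = s⁻¹·mol (catalytic activity).
  Combining: kat·cd = (s⁻¹·mol) · cd = s⁻¹·mol·cd.
Right side:
  J = kg·m²·s⁻².
  So J⁻² = kg⁻²·m⁻⁴·s⁴.
  Pa = kg·m⁻¹·s⁻².
  kat = s⁻¹·mol.
  Combining: J⁻²·Pa·kat·cd·m³ = (kg⁻²·m⁻⁴·s⁴) · (kg·m⁻¹·s⁻²) · (s⁻¹·mol) · cd · m³ = kg⁻¹·m⁻²·s·mol·cd.
Left is s⁻¹·mol·cd; right is kg⁻¹·m⁻²·s·mol·cd — different.

No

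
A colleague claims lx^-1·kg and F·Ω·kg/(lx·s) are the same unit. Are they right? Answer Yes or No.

Left side:
  lx = m⁻²·cd.
  So lx⁻¹ = m²·cd⁻¹.
  Combining: lx⁻¹·kg = (m²·cd⁻¹) · kg = kg·m²·cd⁻¹.
Right side:
  F = kg⁻¹·m⁻²·s⁴·A².
  lx = m⁻²·cd.
  So lx⁻¹ = m²·cd⁻¹.
  Ω = kg·m²·s⁻³·A⁻².
  Combining: F·lx⁻¹·Ω·s⁻¹·kg = (kg⁻¹·m⁻²·s⁴·A²) · (m²·cd⁻¹) · (kg·m²·s⁻³·A⁻²) · s⁻¹ · kg = kg·m²·cd⁻¹.
Both reduce to kg·m²·cd⁻¹.

Yes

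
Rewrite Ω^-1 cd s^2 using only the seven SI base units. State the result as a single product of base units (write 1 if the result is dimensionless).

kg⁻¹·m⁻²·s⁵·A²·cd

Ω = V/A (resistance = voltage per current),
    = kg·m²·s⁻³·A⁻².
So Ω⁻¹ = kg⁻¹·m⁻²·s³·A².
Combining: Ω⁻¹·cd·s² = (kg⁻¹·m⁻²·s³·A²) · cd · s² = kg⁻¹·m⁻²·s⁵·A²·cd.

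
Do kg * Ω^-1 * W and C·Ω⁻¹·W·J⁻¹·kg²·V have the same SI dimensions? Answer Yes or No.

Left side:
  Ω = V/A (resistance = voltage per current),
      = kg·m²·s⁻³·A⁻².
  So Ω⁻¹ = kg⁻¹·m⁻²·s³·A².
  W = J/s (power = energy per time),
      = kg·m²·s⁻³.
  Combining: kg·Ω⁻¹·W = kg · (kg⁻¹·m⁻²·s³·A²) · (kg·m²·s⁻³) = kg·A².
Right side:
  C = A·s = s·A (charge = current × time).
  Ω = V/A (resistance = voltage per current),
      = kg·m²·s⁻³·A⁻².
  So Ω⁻¹ = kg⁻¹·m⁻²·s³·A².
  W = J/s (power = energy per time),
      = kg·m²·s⁻³.
  J = N·m (work = force × distance),
      = kg·m²·s⁻².
  So J⁻¹ = kg⁻¹·m⁻²·s².
  V = W/A (potential = power per current),
      = kg·m²·s⁻³·A⁻¹.
  Combining: C·Ω⁻¹·W·J⁻¹·kg²·V = (s·A) · (kg⁻¹·m⁻²·s³·A²) · (kg·m²·s⁻³) · (kg⁻¹·m⁻²·s²) · kg² · (kg·m²·s⁻³·A⁻¹) = kg²·A².
Left is kg·A²; right is kg²·A² — different.

No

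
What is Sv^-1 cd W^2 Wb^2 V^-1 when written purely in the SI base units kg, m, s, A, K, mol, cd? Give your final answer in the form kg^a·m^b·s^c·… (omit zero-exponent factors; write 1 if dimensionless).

kg³·m⁴·s⁻⁵·A⁻¹·cd

Sv = J/kg (equivalent dose = energy per mass),
    = m²·s⁻².
So Sv⁻¹ = m⁻²·s².
W = J/s (power = energy per time),
    = kg·m²·s⁻³.
So W² = kg²·m⁴·s⁻⁶.
Wb = V·s (flux: a volt is a weber per second),
    = kg·m²·s⁻²·A⁻¹.
So Wb² = kg²·m⁴·s⁻⁴·A⁻².
V = W/A (potential = power per current),
    = kg·m²·s⁻³·A⁻¹.
So V⁻¹ = kg⁻¹·m⁻²·s³·A.
Combining: Sv⁻¹·cd·W²·Wb²·V⁻¹ = (m⁻²·s²) · cd · (kg²·m⁴·s⁻⁶) · (kg²·m⁴·s⁻⁴·A⁻²) · (kg⁻¹·m⁻²·s³·A) = kg³·m⁴·s⁻⁵·A⁻¹·cd.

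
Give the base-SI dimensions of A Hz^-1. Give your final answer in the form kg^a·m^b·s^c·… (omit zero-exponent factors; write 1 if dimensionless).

Hz = 1/s = s⁻¹ (frequency is cycles per second).
So Hz⁻¹ = s.
Combining: A·Hz⁻¹ = A · s = s·A.

s·A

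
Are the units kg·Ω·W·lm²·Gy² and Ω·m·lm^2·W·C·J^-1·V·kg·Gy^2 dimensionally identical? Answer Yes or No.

Left side:
  Ω = kg·m²·s⁻³·A⁻².
  W = kg·m²·s⁻³.
  lm = cd.
  So lm² = cd².
  Gy = m²·s⁻².
  So Gy² = m⁴·s⁻⁴.
  Combining: kg·Ω·W·lm²·Gy² = kg · (kg·m²·s⁻³·A⁻²) · (kg·m²·s⁻³) · cd² · (m⁴·s⁻⁴) = kg³·m⁸·s⁻¹⁰·A⁻²·cd².
Right side:
  Ω = V/A (resistance = voltage per current),
      = kg·m²·s⁻³·A⁻².
  lm = cd·sr = cd (luminous flux; sr is dimensionless).
  So lm² = cd².
  W = J/s (power = energy per time),
      = kg·m²·s⁻³.
  C = A·s = s·A (charge = current × time).
  J = N·m (work = force × distance),
      = kg·m²·s⁻².
  So J⁻¹ = kg⁻¹·m⁻²·s².
  V = W/A (potential = power per current),
      = kg·m²·s⁻³·A⁻¹.
  Gy = J/kg (absorbed dose = energy per mass),
      = m²·s⁻².
  So Gy² = m⁴·s⁻⁴.
  Combining: Ω·m·lm²·W·C·J⁻¹·V·kg·Gy² = (kg·m²·s⁻³·A⁻²) · m · cd² · (kg·m²·s⁻³) · (s·A) · (kg⁻¹·m⁻²·s²) · (kg·m²·s⁻³·A⁻¹) · kg · (m⁴·s⁻⁴) = kg³·m⁹·s⁻¹⁰·A⁻²·cd².
Left is kg³·m⁸·s⁻¹⁰·A⁻²·cd²; right is kg³·m⁹·s⁻¹⁰·A⁻²·cd² — different.

No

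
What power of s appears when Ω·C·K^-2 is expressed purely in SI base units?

-2

Ω = V/A (resistance = voltage per current),
    = kg·m²·s⁻³·A⁻².
C = A·s = s·A (charge = current × time).
Combining: Ω·C·K⁻² = (kg·m²·s⁻³·A⁻²) · (s·A) · K⁻² = kg·m²·s⁻²·A⁻¹·K⁻².
The exponent of s is -2.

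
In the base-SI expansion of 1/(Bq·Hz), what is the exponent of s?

2

Bq = s⁻¹.
So Bq⁻¹ = s.
Hz = s⁻¹.
So Hz⁻¹ = s.
Combining: Bq⁻¹·Hz⁻¹ = s · s = s².
The exponent of s is 2.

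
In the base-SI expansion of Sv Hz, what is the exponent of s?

Sv = J/kg (equivalent dose = energy per mass),
    = m²·s⁻².
Hz = 1/s = s⁻¹ (frequency is cycles per second).
Combining: Sv·Hz = (m²·s⁻²) · s⁻¹ = m²·s⁻³.
The exponent of s is -3.

-3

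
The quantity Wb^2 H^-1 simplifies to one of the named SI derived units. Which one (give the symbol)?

J

Wb = V·s (flux: a volt is a weber per second),
    = kg·m²·s⁻²·A⁻¹.
So Wb² = kg²·m⁴·s⁻⁴·A⁻².
H = Wb/A (inductance = flux per current),
    = kg·m²·s⁻²·A⁻².
So H⁻¹ = kg⁻¹·m⁻²·s²·A².
Combining: Wb²·H⁻¹ = (kg²·m⁴·s⁻⁴·A⁻²) · (kg⁻¹·m⁻²·s²·A²) = kg·m²·s⁻².
kg·m²·s⁻² is the base-SI form of the joule.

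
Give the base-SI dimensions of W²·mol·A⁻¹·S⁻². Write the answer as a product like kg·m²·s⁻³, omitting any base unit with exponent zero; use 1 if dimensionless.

kg⁴·m⁸·s⁻¹²·A⁻⁵·mol

W = kg·m²·s⁻³.
So W² = kg²·m⁴·s⁻⁶.
S = kg⁻¹·m⁻²·s³·A².
So S⁻² = kg²·m⁴·s⁻⁶·A⁻⁴.
Combining: W²·mol·A⁻¹·S⁻² = (kg²·m⁴·s⁻⁶) · mol · A⁻¹ · (kg²·m⁴·s⁻⁶·A⁻⁴) = kg⁴·m⁸·s⁻¹²·A⁻⁵·mol.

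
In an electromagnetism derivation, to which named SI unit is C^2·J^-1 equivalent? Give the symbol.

F

C = A·s = s·A (charge = current × time).
So C² = s²·A².
J = N·m (work = force × distance),
    = kg·m²·s⁻².
So J⁻¹ = kg⁻¹·m⁻²·s².
Combining: C²·J⁻¹ = (s²·A²) · (kg⁻¹·m⁻²·s²) = kg⁻¹·m⁻²·s⁴·A².
kg⁻¹·m⁻²·s⁴·A² is the base-SI form of the farad.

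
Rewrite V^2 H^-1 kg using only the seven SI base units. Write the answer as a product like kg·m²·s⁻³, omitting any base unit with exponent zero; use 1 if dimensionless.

kg²·m²·s⁻⁴

V = W/A (potential = power per current),
    = kg·m²·s⁻³·A⁻¹.
So V² = kg²·m⁴·s⁻⁶·A⁻².
H = Wb/A (inductance = flux per current),
    = kg·m²·s⁻²·A⁻².
So H⁻¹ = kg⁻¹·m⁻²·s²·A².
Combining: V²·H⁻¹·kg = (kg²·m⁴·s⁻⁶·A⁻²) · (kg⁻¹·m⁻²·s²·A²) · kg = kg²·m²·s⁻⁴.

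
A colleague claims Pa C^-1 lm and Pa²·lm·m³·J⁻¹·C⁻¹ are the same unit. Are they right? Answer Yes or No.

Left side:
  Pa = N/m² (pressure = force per area),
      = kg·m⁻¹·s⁻².
  C = A·s = s·A (charge = current × time).
  So C⁻¹ = s⁻¹·A⁻¹.
  lm = cd·sr = cd (luminous flux; sr is dimensionless).
  Combining: Pa·C⁻¹·lm = (kg·m⁻¹·s⁻²) · (s⁻¹·A⁻¹) · cd = kg·m⁻¹·s⁻³·A⁻¹·cd.
Right side:
  Pa = N/m² (pressure = force per area),
      = kg·m⁻¹·s⁻².
  So Pa² = kg²·m⁻²·s⁻⁴.
  lm = cd·sr = cd (luminous flux; sr is dimensionless).
  J = N·m (work = force × distance),
      = kg·m²·s⁻².
  So J⁻¹ = kg⁻¹·m⁻²·s².
  C = A·s = s·A (charge = current × time).
  So C⁻¹ = s⁻¹·A⁻¹.
  Combining: Pa²·lm·m³·J⁻¹·C⁻¹ = (kg²·m⁻²·s⁻⁴) · cd · m³ · (kg⁻¹·m⁻²·s²) · (s⁻¹·A⁻¹) = kg·m⁻¹·s⁻³·A⁻¹·cd.
Both reduce to kg·m⁻¹·s⁻³·A⁻¹·cd.

Yes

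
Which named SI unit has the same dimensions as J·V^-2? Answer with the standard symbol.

F

J = N·m (work = force × distance),
    = kg·m²·s⁻².
V = W/A (potential = power per current),
    = kg·m²·s⁻³·A⁻¹.
So V⁻² = kg⁻²·m⁻⁴·s⁶·A².
Combining: J·V⁻² = (kg·m²·s⁻²) · (kg⁻²·m⁻⁴·s⁶·A²) = kg⁻¹·m⁻²·s⁴·A².
kg⁻¹·m⁻²·s⁴·A² is the base-SI form of the farad.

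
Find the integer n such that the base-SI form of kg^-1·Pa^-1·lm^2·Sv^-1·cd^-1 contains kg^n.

-2

Pa = N/m² (pressure = force per area),
    = kg·m⁻¹·s⁻².
So Pa⁻¹ = kg⁻¹·m·s².
lm = cd·sr = cd (luminous flux; sr is dimensionless).
So lm² = cd².
Sv = J/kg (equivalent dose = energy per mass),
    = m²·s⁻².
So Sv⁻¹ = m⁻²·s².
Combining: kg⁻¹·Pa⁻¹·lm²·Sv⁻¹·cd⁻¹ = kg⁻¹ · (kg⁻¹·m·s²) · cd² · (m⁻²·s²) · cd⁻¹ = kg⁻²·m⁻¹·s⁴·cd.
The exponent of kg is -2.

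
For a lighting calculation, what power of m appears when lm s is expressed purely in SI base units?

0

lm = cd.
Combining: lm·s = cd · s = s·cd.
The exponent of m is 0.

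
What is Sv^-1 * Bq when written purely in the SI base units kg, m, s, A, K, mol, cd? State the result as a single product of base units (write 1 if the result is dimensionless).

m⁻²·s

Sv = m²·s⁻².
So Sv⁻¹ = m⁻²·s².
Bq = s⁻¹.
Combining: Sv⁻¹·Bq = (m⁻²·s²) · s⁻¹ = m⁻²·s.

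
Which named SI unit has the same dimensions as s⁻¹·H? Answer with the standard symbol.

H = Wb/A (inductance = flux per current),
    = kg·m²·s⁻²·A⁻².
Combining: s⁻¹·H = s⁻¹ · (kg·m²·s⁻²·A⁻²) = kg·m²·s⁻³·A⁻².
kg·m²·s⁻³·A⁻² is the base-SI form of the ohm.

Ω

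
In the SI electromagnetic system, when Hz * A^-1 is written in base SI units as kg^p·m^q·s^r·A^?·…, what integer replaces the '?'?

Hz = s⁻¹.
Combining: Hz·A⁻¹ = s⁻¹ · A⁻¹ = s⁻¹·A⁻¹.
The exponent of A is -1.

-1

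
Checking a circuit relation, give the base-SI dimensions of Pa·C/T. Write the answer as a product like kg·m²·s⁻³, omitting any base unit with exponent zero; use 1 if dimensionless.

m⁻¹·s·A²

Pa = kg·m⁻¹·s⁻².
C = s·A.
T = kg·s⁻²·A⁻¹.
So T⁻¹ = kg⁻¹·s²·A.
Combining: Pa·C·T⁻¹ = (kg·m⁻¹·s⁻²) · (s·A) · (kg⁻¹·s²·A) = m⁻¹·s·A².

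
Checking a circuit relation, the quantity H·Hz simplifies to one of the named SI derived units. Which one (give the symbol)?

H = Wb/A (inductance = flux per current),
    = kg·m²·s⁻²·A⁻².
Hz = 1/s = s⁻¹ (frequency is cycles per second).
Combining: H·Hz = (kg·m²·s⁻²·A⁻²) · s⁻¹ = kg·m²·s⁻³·A⁻².
kg·m²·s⁻³·A⁻² is the base-SI form of the ohm.

Ω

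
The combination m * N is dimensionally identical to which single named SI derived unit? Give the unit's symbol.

J

N = kg·m/s² = kg·m·s⁻² (force = mass × acceleration).
Combining: m·N = m · (kg·m·s⁻²) = kg·m²·s⁻².
kg·m²·s⁻² is the base-SI form of the joule.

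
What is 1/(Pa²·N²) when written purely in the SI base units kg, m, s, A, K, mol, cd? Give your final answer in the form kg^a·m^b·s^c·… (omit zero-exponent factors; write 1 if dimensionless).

kg⁻⁴·s⁸

Pa = N/m² (pressure = force per area),
    = kg·m⁻¹·s⁻².
So Pa⁻² = kg⁻²·m²·s⁴.
N = kg·m/s² = kg·m·s⁻² (force = mass × acceleration).
So N⁻² = kg⁻²·m⁻²·s⁴.
Combining: Pa⁻²·N⁻² = (kg⁻²·m²·s⁴) · (kg⁻²·m⁻²·s⁴) = kg⁻⁴·s⁸.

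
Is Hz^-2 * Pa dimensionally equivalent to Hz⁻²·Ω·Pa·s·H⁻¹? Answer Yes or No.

Yes

Left side:
  Hz = 1/s = s⁻¹ (frequency is cycles per second).
  So Hz⁻² = s².
  Pa = N/m² (pressure = force per area),
      = kg·m⁻¹·s⁻².
  Combining: Hz⁻²·Pa = s² · (kg·m⁻¹·s⁻²) = kg·m⁻¹.
Right side:
  Hz = s⁻¹.
  So Hz⁻² = s².
  Ω = kg·m²·s⁻³·A⁻².
  Pa = kg·m⁻¹·s⁻².
  H = kg·m²·s⁻²·A⁻².
  So H⁻¹ = kg⁻¹·m⁻²·s²·A².
  Combining: Hz⁻²·Ω·Pa·s·H⁻¹ = s² · (kg·m²·s⁻³·A⁻²) · (kg·m⁻¹·s⁻²) · s · (kg⁻¹·m⁻²·s²·A²) = kg·m⁻¹.
Both reduce to kg·m⁻¹.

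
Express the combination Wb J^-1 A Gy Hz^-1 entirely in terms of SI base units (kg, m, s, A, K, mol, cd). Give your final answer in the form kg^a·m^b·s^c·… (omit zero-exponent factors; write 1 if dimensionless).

m²·s⁻¹

Wb = V·s (flux: a volt is a weber per second),
    = kg·m²·s⁻²·A⁻¹.
J = N·m (work = force × distance),
    = kg·m²·s⁻².
So J⁻¹ = kg⁻¹·m⁻²·s².
Gy = J/kg (absorbed dose = energy per mass),
    = m²·s⁻².
Hz = 1/s = s⁻¹ (frequency is cycles per second).
So Hz⁻¹ = s.
Combining: Wb·J⁻¹·A·Gy·Hz⁻¹ = (kg·m²·s⁻²·A⁻¹) · (kg⁻¹·m⁻²·s²) · A · (m²·s⁻²) · s = m²·s⁻¹.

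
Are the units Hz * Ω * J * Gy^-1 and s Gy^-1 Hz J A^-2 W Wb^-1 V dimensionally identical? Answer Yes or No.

Yes

Left side:
  Hz = 1/s = s⁻¹ (frequency is cycles per second).
  Ω = V/A (resistance = voltage per current),
      = kg·m²·s⁻³·A⁻².
  J = N·m (work = force × distance),
      = kg·m²·s⁻².
  Gy = J/kg (absorbed dose = energy per mass),
      = m²·s⁻².
  So Gy⁻¹ = m⁻²·s².
  Combining: Hz·Ω·J·Gy⁻¹ = s⁻¹ · (kg·m²·s⁻³·A⁻²) · (kg·m²·s⁻²) · (m⁻²·s²) = kg²·m²·s⁻⁴·A⁻².
Right side:
  Gy = J/kg (absorbed dose = energy per mass),
      = m²·s⁻².
  So Gy⁻¹ = m⁻²·s².
  Hz = 1/s = s⁻¹ (frequency is cycles per second).
  J = N·m (work = force × distance),
      = kg·m²·s⁻².
  W = J/s (power = energy per time),
      = kg·m²·s⁻³.
  Wb = V·s (flux: a volt is a weber per second),
      = kg·m²·s⁻²·A⁻¹.
  So Wb⁻¹ = kg⁻¹·m⁻²·s²·A.
  V = W/A (potential = power per current),
      = kg·m²·s⁻³·A⁻¹.
  Combining: s·Gy⁻¹·Hz·J·A⁻²·W·Wb⁻¹·V = s · (m⁻²·s²) · s⁻¹ · (kg·m²·s⁻²) · A⁻² · (kg·m²·s⁻³) · (kg⁻¹·m⁻²·s²·A) · (kg·m²·s⁻³·A⁻¹) = kg²·m²·s⁻⁴·A⁻².
Both reduce to kg²·m²·s⁻⁴·A⁻².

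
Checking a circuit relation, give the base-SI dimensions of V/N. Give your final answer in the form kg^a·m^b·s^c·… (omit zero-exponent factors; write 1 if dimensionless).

m·s⁻¹·A⁻¹

V = W/A (potential = power per current),
    = kg·m²·s⁻³·A⁻¹.
N = kg·m/s² = kg·m·s⁻² (force = mass × acceleration).
So N⁻¹ = kg⁻¹·m⁻¹·s².
Combining: V·N⁻¹ = (kg·m²·s⁻³·A⁻¹) · (kg⁻¹·m⁻¹·s²) = m·s⁻¹·A⁻¹.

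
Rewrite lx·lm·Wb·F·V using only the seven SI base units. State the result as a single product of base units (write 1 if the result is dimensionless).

lx = lm/m² (illuminance = luminous flux per area),
    = m⁻²·cd.
lm = cd·sr = cd (luminous flux; sr is dimensionless).
Wb = V·s (flux: a volt is a weber per second),
    = kg·m²·s⁻²·A⁻¹.
F = C/V (capacitance = charge per voltage),
    = A·s/(kg·m²·s⁻³·A⁻¹) (substituting C and V),
    = kg⁻¹·m⁻²·s⁴·A².
V = W/A (potential = power per current),
    = kg·m²·s⁻³·A⁻¹.
Combining: lx·lm·Wb·F·V = (m⁻²·cd) · cd · (kg·m²·s⁻²·A⁻¹) · (kg⁻¹·m⁻²·s⁴·A²) · (kg·m²·s⁻³·A⁻¹) = kg·s⁻¹·cd².

kg·s⁻¹·cd²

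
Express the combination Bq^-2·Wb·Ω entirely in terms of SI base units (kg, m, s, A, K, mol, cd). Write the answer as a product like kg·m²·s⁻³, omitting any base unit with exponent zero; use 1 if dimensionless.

Bq = 1/s = s⁻¹ (activity is decays per second).
So Bq⁻² = s².
Wb = V·s (flux: a volt is a weber per second),
    = kg·m²·s⁻²·A⁻¹.
Ω = V/A (resistance = voltage per current),
    = kg·m²·s⁻³·A⁻².
Combining: Bq⁻²·Wb·Ω = s² · (kg·m²·s⁻²·A⁻¹) · (kg·m²·s⁻³·A⁻²) = kg²·m⁴·s⁻³·A⁻³.

kg²·m⁴·s⁻³·A⁻³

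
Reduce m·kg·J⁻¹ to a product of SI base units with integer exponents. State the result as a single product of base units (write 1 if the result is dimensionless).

J = N·m (work = force × distance),
    = kg·m²·s⁻².
So J⁻¹ = kg⁻¹·m⁻²·s².
Combining: m·kg·J⁻¹ = m · kg · (kg⁻¹·m⁻²·s²) = m⁻¹·s².

m⁻¹·s²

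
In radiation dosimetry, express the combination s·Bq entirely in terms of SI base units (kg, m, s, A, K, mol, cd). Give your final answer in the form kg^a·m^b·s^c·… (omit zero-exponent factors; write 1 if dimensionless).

1

Bq = s⁻¹.
Combining: s·Bq = s · s⁻¹ = 1.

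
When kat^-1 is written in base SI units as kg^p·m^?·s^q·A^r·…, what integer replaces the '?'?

kat = mol/s = s⁻¹·mol (catalytic activity).
So kat⁻¹ = s·mol⁻¹.
The exponent of m is 0.

0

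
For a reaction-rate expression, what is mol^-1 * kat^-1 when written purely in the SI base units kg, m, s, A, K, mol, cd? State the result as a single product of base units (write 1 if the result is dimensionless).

s·mol⁻²

kat = s⁻¹·mol.
So kat⁻¹ = s·mol⁻¹.
Combining: mol⁻¹·kat⁻¹ = mol⁻¹ · (s·mol⁻¹) = s·mol⁻².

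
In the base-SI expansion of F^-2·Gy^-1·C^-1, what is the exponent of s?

F = C/V (capacitance = charge per voltage),
    = A·s/(kg·m²·s⁻³·A⁻¹) (substituting C and V),
    = kg⁻¹·m⁻²·s⁴·A².
So F⁻² = kg²·m⁴·s⁻⁸·A⁻⁴.
Gy = J/kg (absorbed dose = energy per mass),
    = m²·s⁻².
So Gy⁻¹ = m⁻²·s².
C = A·s = s·A (charge = current × time).
So C⁻¹ = s⁻¹·A⁻¹.
Combining: F⁻²·Gy⁻¹·C⁻¹ = (kg²·m⁴·s⁻⁸·A⁻⁴) · (m⁻²·s²) · (s⁻¹·A⁻¹) = kg²·m²·s⁻⁷·A⁻⁵.
The exponent of s is -7.

-7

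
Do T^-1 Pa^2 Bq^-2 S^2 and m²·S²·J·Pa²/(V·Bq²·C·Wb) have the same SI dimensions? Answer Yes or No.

Yes

Left side:
  T = Wb/m² (flux density = flux per area),
      = kg·s⁻²·A⁻¹.
  So T⁻¹ = kg⁻¹·s²·A.
  Pa = N/m² (pressure = force per area),
      = kg·m⁻¹·s⁻².
  So Pa² = kg²·m⁻²·s⁻⁴.
  Bq = 1/s = s⁻¹ (activity is decays per second).
  So Bq⁻² = s².
  S = 1/Ω (conductance is reciprocal resistance),
      = kg⁻¹·m⁻²·s³·A².
  So S² = kg⁻²·m⁻⁴·s⁶·A⁴.
  Combining: T⁻¹·Pa²·Bq⁻²·S² = (kg⁻¹·s²·A) · (kg²·m⁻²·s⁻⁴) · s² · (kg⁻²·m⁻⁴·s⁶·A⁴) = kg⁻¹·m⁻⁶·s⁶·A⁵.
Right side:
  V = W/A (potential = power per current),
      = kg·m²·s⁻³·A⁻¹.
  So V⁻¹ = kg⁻¹·m⁻²·s³·A.
  Bq = 1/s = s⁻¹ (activity is decays per second).
  So Bq⁻² = s².
  C = A·s = s·A (charge = current × time).
  So C⁻¹ = s⁻¹·A⁻¹.
  Wb = V·s (flux: a volt is a weber per second),
      = kg·m²·s⁻²·A⁻¹.
  So Wb⁻¹ = kg⁻¹·m⁻²·s²·A.
  S = 1/Ω (conductance is reciprocal resistance),
      = kg⁻¹·m⁻²·s³·A².
  So S² = kg⁻²·m⁻⁴·s⁶·A⁴.
  J = N·m (work = force × distance),
      = kg·m²·s⁻².
  Pa = N/m² (pressure = force per area),
      = kg·m⁻¹·s⁻².
  So Pa² = kg²·m⁻²·s⁻⁴.
  Combining: V⁻¹·Bq⁻²·C⁻¹·Wb⁻¹·m²·S²·J·Pa² = (kg⁻¹·m⁻²·s³·A) · s² · (s⁻¹·A⁻¹) · (kg⁻¹·m⁻²·s²·A) · m² · (kg⁻²·m⁻⁴·s⁶·A⁴) · (kg·m²·s⁻²) · (kg²·m⁻²·s⁻⁴) = kg⁻¹·m⁻⁶·s⁶·A⁵.
Both reduce to kg⁻¹·m⁻⁶·s⁶·A⁵.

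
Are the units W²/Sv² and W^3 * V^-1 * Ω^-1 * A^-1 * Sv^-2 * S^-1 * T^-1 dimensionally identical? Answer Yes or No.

Left side:
  W = kg·m²·s⁻³.
  So W² = kg²·m⁴·s⁻⁶.
  Sv = m²·s⁻².
  So Sv⁻² = m⁻⁴·s⁴.
  Combining: W²·Sv⁻² = (kg²·m⁴·s⁻⁶) · (m⁻⁴·s⁴) = kg²·s⁻².
Right side:
  W = J/s (power = energy per time),
      = kg·m²·s⁻³.
  So W³ = kg³·m⁶·s⁻⁹.
  V = W/A (potential = power per current),
      = kg·m²·s⁻³·A⁻¹.
  So V⁻¹ = kg⁻¹·m⁻²·s³·A.
  Ω = V/A (resistance = voltage per current),
      = kg·m²·s⁻³·A⁻².
  So Ω⁻¹ = kg⁻¹·m⁻²·s³·A².
  Sv = J/kg (equivalent dose = energy per mass),
      = m²·s⁻².
  So Sv⁻² = m⁻⁴·s⁴.
  S = 1/Ω (conductance is reciprocal resistance),
      = kg⁻¹·m⁻²·s³·A².
  So S⁻¹ = kg·m²·s⁻³·A⁻².
  T = Wb/m² (flux density = flux per area),
      = kg·s⁻²·A⁻¹.
  So T⁻¹ = kg⁻¹·s²·A.
  Combining: W³·V⁻¹·Ω⁻¹·A⁻¹·Sv⁻²·S⁻¹·T⁻¹ = (kg³·m⁶·s⁻⁹) · (kg⁻¹·m⁻²·s³·A) · (kg⁻¹·m⁻²·s³·A²) · A⁻¹ · (m⁻⁴·s⁴) · (kg·m²·s⁻³·A⁻²) · (kg⁻¹·s²·A) = kg·A.
Left is kg²·s⁻²; right is kg·A — different.

No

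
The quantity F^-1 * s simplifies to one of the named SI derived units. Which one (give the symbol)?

Ω

F = C/V (capacitance = charge per voltage),
    = A·s/(kg·m²·s⁻³·A⁻¹) (substituting C and V),
    = kg⁻¹·m⁻²·s⁴·A².
So F⁻¹ = kg·m²·s⁻⁴·A⁻².
Combining: F⁻¹·s = (kg·m²·s⁻⁴·A⁻²) · s = kg·m²·s⁻³·A⁻².
kg·m²·s⁻³·A⁻² is the base-SI form of the ohm.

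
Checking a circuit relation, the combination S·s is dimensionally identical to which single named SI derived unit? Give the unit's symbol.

S = kg⁻¹·m⁻²·s³·A².
Combining: S·s = (kg⁻¹·m⁻²·s³·A²) · s = kg⁻¹·m⁻²·s⁴·A².
kg⁻¹·m⁻²·s⁴·A² is the base-SI form of the farad.

F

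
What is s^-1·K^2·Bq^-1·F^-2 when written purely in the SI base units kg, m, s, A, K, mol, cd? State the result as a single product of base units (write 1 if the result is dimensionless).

Bq = 1/s = s⁻¹ (activity is decays per second).
So Bq⁻¹ = s.
F = C/V (capacitance = charge per voltage),
    = A·s/(kg·m²·s⁻³·A⁻¹) (substituting C and V),
    = kg⁻¹·m⁻²·s⁴·A².
So F⁻² = kg²·m⁴·s⁻⁸·A⁻⁴.
Combining: s⁻¹·K²·Bq⁻¹·F⁻² = s⁻¹ · K² · s · (kg²·m⁴·s⁻⁸·A⁻⁴) = kg²·m⁴·s⁻⁸·A⁻⁴·K².

kg²·m⁴·s⁻⁸·A⁻⁴·K²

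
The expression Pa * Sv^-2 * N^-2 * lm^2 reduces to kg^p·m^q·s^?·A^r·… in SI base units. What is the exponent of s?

6

Pa = kg·m⁻¹·s⁻².
Sv = m²·s⁻².
So Sv⁻² = m⁻⁴·s⁴.
N = kg·m·s⁻².
So N⁻² = kg⁻²·m⁻²·s⁴.
lm = cd.
So lm² = cd².
Combining: Pa·Sv⁻²·N⁻²·lm² = (kg·m⁻¹·s⁻²) · (m⁻⁴·s⁴) · (kg⁻²·m⁻²·s⁴) · cd² = kg⁻¹·m⁻⁷·s⁶·cd².
The exponent of s is 6.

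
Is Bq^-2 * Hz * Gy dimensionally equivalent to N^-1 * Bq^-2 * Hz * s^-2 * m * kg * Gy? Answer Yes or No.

Yes

Left side:
  Bq = s⁻¹.
  So Bq⁻² = s².
  Hz = s⁻¹.
  Gy = m²·s⁻².
  Combining: Bq⁻²·Hz·Gy = s² · s⁻¹ · (m²·s⁻²) = m²·s⁻¹.
Right side:
  N = kg·m·s⁻².
  So N⁻¹ = kg⁻¹·m⁻¹·s².
  Bq = s⁻¹.
  So Bq⁻² = s².
  Hz = s⁻¹.
  Gy = m²·s⁻².
  Combining: N⁻¹·Bq⁻²·Hz·s⁻²·m·kg·Gy = (kg⁻¹·m⁻¹·s²) · s² · s⁻¹ · s⁻² · m · kg · (m²·s⁻²) = m²·s⁻¹.
Both reduce to m²·s⁻¹.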